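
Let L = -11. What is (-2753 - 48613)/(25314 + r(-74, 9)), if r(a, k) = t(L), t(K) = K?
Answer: -51366/25303 ≈ -2.0300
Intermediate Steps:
r(a, k) = -11
(-2753 - 48613)/(25314 + r(-74, 9)) = (-2753 - 48613)/(25314 - 11) = -51366/25303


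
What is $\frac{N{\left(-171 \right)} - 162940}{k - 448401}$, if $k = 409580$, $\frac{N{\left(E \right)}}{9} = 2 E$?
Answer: $\frac{166018}{38821} \approx 4.2765$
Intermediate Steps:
$N{\left(E \right)} = 18 E$ ($N{\left(E \right)} = 9 \cdot 2 E = 18 E$)
$\frac{N{\left(-171 \right)} - 162940}{k - 448401} = \frac{18 \left(-171\right) - 162940}{409580 - 448401} = \frac{-3078 - 162940}{-38821} = \left(-166018\right) \left(- \frac{1}{38821}\right) = \frac{166018}{38821}$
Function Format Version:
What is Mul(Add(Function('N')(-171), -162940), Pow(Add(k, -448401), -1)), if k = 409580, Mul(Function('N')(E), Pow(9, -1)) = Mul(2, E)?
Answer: Rational(166018, 38821) ≈ 4.2765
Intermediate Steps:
Function('N')(E) = Mul(18, E) (Function('N')(E) = Mul(9, Mul(2, E)) = Mul(18, E))
Mul(Add(Function('N')(-171), -162940), Pow(Add(k, -448401), -1)) = Mul(Add(Mul(18, -171), -162940), Pow(Add(409580, -448401), -1)) = Mul(Add(-3078, -162940), Pow(-38821, -1)) = Mul(-166018, Rational(-1, 38821)) = Rational(166018, 38821)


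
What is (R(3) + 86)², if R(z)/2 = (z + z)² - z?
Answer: 23104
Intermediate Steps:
R(z) = -2*z + 8*z² (R(z) = 2*((z + z)² - z) = 2*((2*z)² - z) = 2*(4*z² - z) = 2*(-z + 4*z²) = -2*z + 8*z²)
(R(3) + 86)² = (2*3*(-1 + 4*3) + 86)² = (2*3*(-1 + 12) + 86)² = (2*3*11 + 86)² = (66 + 86)² = 152² = 23104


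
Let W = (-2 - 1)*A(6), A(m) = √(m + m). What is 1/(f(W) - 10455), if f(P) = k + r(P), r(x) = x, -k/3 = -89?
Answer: -283/2883201 + √3/17299206 ≈ -9.8055e-5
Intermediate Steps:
k = 267 (k = -3*(-89) = 267)
A(m) = √2*√m (A(m) = √(2*m) = √2*√m)
W = -6*√3 (W = (-2 - 1)*(√2*√6) = -6*√3 ≈ -10.392)
f(P) = 267 + P
1/(f(W) - 10455) = 1/((267 - 6*√3) - 10455) = 1/(-10188 - 6*√3)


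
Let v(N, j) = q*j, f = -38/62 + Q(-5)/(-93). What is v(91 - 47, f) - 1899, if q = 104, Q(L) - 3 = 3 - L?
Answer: -183679/93 ≈ -1975.0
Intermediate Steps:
Q(L) = 6 - L (Q(L) = 3 + (3 - L) = 6 - L)
f = -68/93 (f = -38/62 + (6 - 1*(-5))/(-93) = -38*1/62 + (6 + 5)*(-1/93) = -19/31 + 11*(-1/93) = -19/31 - 11/93 = -68/93 ≈ -0.73118)
v(N, j) = 104*j
v(91 - 47, f) - 1899 = 104*(-68/93) - 1899 = -7072/93 - 1899 = -183679/93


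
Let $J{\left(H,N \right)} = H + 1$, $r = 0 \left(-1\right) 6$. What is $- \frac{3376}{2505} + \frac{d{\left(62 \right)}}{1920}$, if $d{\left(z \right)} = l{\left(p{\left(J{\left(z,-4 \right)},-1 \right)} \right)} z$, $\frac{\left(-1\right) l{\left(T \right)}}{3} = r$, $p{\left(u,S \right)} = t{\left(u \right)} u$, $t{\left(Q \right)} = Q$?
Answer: $- \frac{3376}{2505} \approx -1.3477$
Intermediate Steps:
$r = 0$ ($r = 0 \cdot 6 = 0$)
$J{\left(H,N \right)} = 1 + H$
$p{\left(u,S \right)} = u^{2}$ ($p{\left(u,S \right)} = u u = u^{2}$)
$l{\left(T \right)} = 0$ ($l{\left(T \right)} = \left(-3\right) 0 = 0$)
$d{\left(z \right)} = 0$ ($d{\left(z \right)} = 0 z = 0$)
$- \frac{3376}{2505} + \frac{d{\left(62 \right)}}{1920} = - \frac{3376}{2505} + \frac{0}{1920} = \left(-3376\right) \frac{1}{2505} + 0 \cdot \frac{1}{1920} = - \frac{3376}{2505} + 0 = - \frac{3376}{2505}$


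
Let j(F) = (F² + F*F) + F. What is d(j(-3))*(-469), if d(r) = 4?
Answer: -1876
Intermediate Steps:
j(F) = F + 2*F² (j(F) = (F² + F²) + F = 2*F² + F = F + 2*F²)
d(j(-3))*(-469) = 4*(-469) = -1876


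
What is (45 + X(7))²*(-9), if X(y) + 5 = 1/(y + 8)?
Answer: -361201/25 ≈ -14448.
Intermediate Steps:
X(y) = -5 + 1/(8 + y) (X(y) = -5 + 1/(y + 8) = -5 + 1/(8 + y))
(45 + X(7))²*(-9) = (45 + (-39 - 5*7)/(8 + 7))²*(-9) = (45 + (-39 - 35)/15)²*(-9) = (45 + (1/15)*(-74))²*(-9) = (45 - 74/15)²*(-9) = (601/15)²*(-9) = (361201/225)*(-9) = -361201/25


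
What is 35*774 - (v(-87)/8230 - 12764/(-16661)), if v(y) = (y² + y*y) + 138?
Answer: 1857111025772/68560015 ≈ 27087.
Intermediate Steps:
v(y) = 138 + 2*y² (v(y) = (y² + y²) + 138 = 2*y² + 138 = 138 + 2*y²)
35*774 - (v(-87)/8230 - 12764/(-16661)) = 35*774 - ((138 + 2*(-87)²)/8230 - 12764/(-16661)) = 27090 - ((138 + 2*7569)*(1/8230) - 12764*(-1/16661)) = 27090 - ((138 + 15138)*(1/8230) + 12764/16661) = 27090 - (15276*(1/8230) + 12764/16661) = 27090 - (7638/4115 + 12764/16661) = 27090 - 1*179780578/68560015 = 27090 - 179780578/68560015 = 1857111025772/68560015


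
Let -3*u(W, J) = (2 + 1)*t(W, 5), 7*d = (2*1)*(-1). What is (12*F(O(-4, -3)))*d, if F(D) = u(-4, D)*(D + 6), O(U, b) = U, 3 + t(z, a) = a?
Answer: 96/7 ≈ 13.714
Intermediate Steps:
t(z, a) = -3 + a
d = -2/7 (d = ((2*1)*(-1))/7 = (2*(-1))/7 = (⅐)*(-2) = -2/7 ≈ -0.28571)
u(W, J) = -2 (u(W, J) = -(2 + 1)*(-3 + 5)/3 = -2)
F(D) = -12 - 2*D (F(D) = -2*(D + 6) = -2*(6 + D) = -12 - 2*D)
(12*F(O(-4, -3)))*d = (12*(-12 - 2*(-4)))*(-2/7) = (12*(-12 + 8))*(-2/7) = (12*(-4))*(-2/7) = -48*(-2/7) = 96/7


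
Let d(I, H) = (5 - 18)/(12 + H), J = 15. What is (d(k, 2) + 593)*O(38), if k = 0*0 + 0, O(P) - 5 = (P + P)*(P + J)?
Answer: 33429537/14 ≈ 2.3878e+6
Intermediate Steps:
O(P) = 5 + 2*P*(15 + P) (O(P) = 5 + (P + P)*(P + 15) = 5 + (2*P)*(15 + P) = 5 + 2*P*(15 + P))
k = 0 (k = 0 + 0 = 0)
d(I, H) = -13/(12 + H)
(d(k, 2) + 593)*O(38) = (-13/(12 + 2) + 593)*(5 + 2*38**2 + 30*38) = (-13/14 + 593)*(5 + 2*1444 + 1140) = (-13*1/14 + 593)*(5 + 2888 + 1140) = (-13/14 + 593)*4033 = (8289/14)*4033 = 33429537/14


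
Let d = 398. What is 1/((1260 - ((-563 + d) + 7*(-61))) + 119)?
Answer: 1/1971 ≈ 0.00050736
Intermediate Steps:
1/((1260 - ((-563 + d) + 7*(-61))) + 119) = 1/((1260 - ((-563 + 398) + 7*(-61))) + 119) = 1/((1260 - (-165 - 427)) + 119) = 1/((1260 - 1*(-592)) + 119) = 1/((1260 + 592) + 119) = 1/(1852 + 119) = 1/1971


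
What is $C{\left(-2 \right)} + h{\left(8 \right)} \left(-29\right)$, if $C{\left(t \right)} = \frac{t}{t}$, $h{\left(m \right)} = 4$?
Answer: $-115$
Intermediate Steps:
$C{\left(t \right)} = 1$
$C{\left(-2 \right)} + h{\left(8 \right)} \left(-29\right) = 1 + 4 \left(-29\right) = 1 - 116 = -115$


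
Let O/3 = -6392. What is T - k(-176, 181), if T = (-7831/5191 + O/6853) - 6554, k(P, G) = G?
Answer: -239743579864/35573923 ≈ -6739.3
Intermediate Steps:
O = -19176 (O = 3*(-6392) = -19176)
T = -233304699801/35573923 (T = (-7831/5191 - 19176/6853) - 6554 = -153208459/35573923 - 6554 = -233304699801/35573923 ≈ -6558.3)
T - k(-176, 181) = -233304699801/35573923 - 1*181 = -233304699801/35573923 - 181 = -239743579864/35573923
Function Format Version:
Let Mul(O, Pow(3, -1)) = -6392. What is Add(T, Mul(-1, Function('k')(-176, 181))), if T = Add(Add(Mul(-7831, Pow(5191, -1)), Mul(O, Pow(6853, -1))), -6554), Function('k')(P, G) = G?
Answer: Rational(-239743579864, 35573923) ≈ -6739.3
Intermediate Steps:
O = -19176 (O = Mul(3, -6392) = -19176)
T = Rational(-233304699801, 35573923) (T = Add(Add(Mul(-7831, Pow(5191, -1)), Mul(-19176, Pow(6853, -1))), -6554) = Add(Add(Mul(-7831, Rational(1, 5191)), Mul(-19176, Rational(1, 6853))), -6554) = Add(Add(Rational(-7831, 5191), Rational(-19176, 6853)), -6554) = Add(Rational(-153208459, 35573923), -6554) = Rational(-233304699801, 35573923) ≈ -6558.3)
Add(T, Mul(-1, Function('k')(-176, 181))) = Add(Rational(-233304699801, 35573923), Mul(-1, 181)) = Add(Rational(-233304699801, 35573923), -181) = Rational(-239743579864, 35573923)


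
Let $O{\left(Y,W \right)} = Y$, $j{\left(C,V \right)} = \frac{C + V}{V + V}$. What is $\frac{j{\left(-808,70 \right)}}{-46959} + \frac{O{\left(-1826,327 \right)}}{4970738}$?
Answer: $- \frac{694682843}{2723243666990} \approx -0.00025509$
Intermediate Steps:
$j{\left(C,V \right)} = \frac{C + V}{2 V}$
$\frac{j{\left(-808,70 \right)}}{-46959} + \frac{O{\left(-1826,327 \right)}}{4970738} = \frac{\frac{1}{2} \cdot \frac{1}{70} \left(-808 + 70\right)}{-46959} - \frac{1826}{4970738} = \frac{1}{2} \cdot \frac{1}{70} \left(-738\right) \left(- \frac{1}{46959}\right) - \frac{913}{2485369} = \left(- \frac{369}{70}\right) \left(- \frac{1}{46959}\right) - \frac{913}{2485369} = \frac{123}{1095710} - \frac{913}{2485369} = - \frac{694682843}{2723243666990}$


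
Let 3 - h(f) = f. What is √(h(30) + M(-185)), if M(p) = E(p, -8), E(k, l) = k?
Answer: 2*I*√53 ≈ 14.56*I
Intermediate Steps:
M(p) = p
h(f) = 3 - f
√(h(30) + M(-185)) = √((3 - 1*30) - 185) = √((3 - 30) - 185) = √(-27 - 185) = √(-212) = 2*I*√53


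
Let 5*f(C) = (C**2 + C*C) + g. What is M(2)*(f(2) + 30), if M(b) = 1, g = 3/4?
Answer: 127/4 ≈ 31.750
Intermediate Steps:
g = 3/4 (g = 3*(1/4) = 3/4 ≈ 0.75000)
f(C) = 3/20 + 2*C**2/5 (f(C) = ((C**2 + C*C) + 3/4)/5 = ((C**2 + C**2) + 3/4)/5 = (2*C**2 + 3/4)/5 = (3/4 + 2*C**2)/5 = 3/20 + 2*C**2/5)
M(2)*(f(2) + 30) = 1*((3/20 + (2/5)*2**2) + 30) = 1*((3/20 + (2/5)*4) + 30) = 1*((3/20 + 8/5) + 30) = 1*(7/4 + 30) = 1*(127/4) = 127/4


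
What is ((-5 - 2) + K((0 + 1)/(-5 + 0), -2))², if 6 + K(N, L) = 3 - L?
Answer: 64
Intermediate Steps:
K(N, L) = -3 - L (K(N, L) = -6 + (3 - L) = -3 - L)
((-5 - 2) + K((0 + 1)/(-5 + 0), -2))² = ((-5 - 2) + (-3 - 1*(-2)))² = (-7 + (-3 + 2))² = (-7 - 1)² = (-8)² = 64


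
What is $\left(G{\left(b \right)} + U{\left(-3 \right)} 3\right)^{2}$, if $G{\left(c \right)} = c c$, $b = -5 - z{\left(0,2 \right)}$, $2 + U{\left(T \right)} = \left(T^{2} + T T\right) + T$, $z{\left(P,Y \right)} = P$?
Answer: $4096$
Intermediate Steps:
$U{\left(T \right)} = -2 + T + 2 T^{2}$ ($U{\left(T \right)} = -2 + \left(\left(T^{2} + T T\right) + T\right) = -2 + \left(\left(T^{2} + T^{2}\right) + T\right) = -2 + \left(2 T^{2} + T\right) = -2 + \left(T + 2 T^{2}\right) = -2 + T + 2 T^{2}$)
$b = -5$ ($b = -5 - 0 = -5 + 0 = -5$)
$G{\left(c \right)} = c^{2}$
$\left(G{\left(b \right)} + U{\left(-3 \right)} 3\right)^{2} = \left(\left(-5\right)^{2} + \left(-2 - 3 + 2 \left(-3\right)^{2}\right) 3\right)^{2} = \left(25 + \left(-2 - 3 + 2 \cdot 9\right) 3\right)^{2} = \left(25 + \left(-2 - 3 + 18\right) 3\right)^{2} = \left(25 + 13 \cdot 3\right)^{2} = \left(25 + 39\right)^{2} = 64^{2} = 4096$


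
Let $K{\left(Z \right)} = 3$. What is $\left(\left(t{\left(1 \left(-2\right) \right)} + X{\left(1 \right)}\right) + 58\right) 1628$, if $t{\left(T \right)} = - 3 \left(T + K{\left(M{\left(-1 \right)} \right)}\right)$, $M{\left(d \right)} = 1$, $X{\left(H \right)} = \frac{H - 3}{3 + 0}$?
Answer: $\frac{265364}{3} \approx 88455.0$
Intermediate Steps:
$X{\left(H \right)} = -1 + \frac{H}{3}$ ($X{\left(H \right)} = \frac{-3 + H}{3} = \left(-3 + H\right) \frac{1}{3} = -1 + \frac{H}{3}$)
$t{\left(T \right)} = -9 - 3 T$ ($t{\left(T \right)} = - 3 \left(T + 3\right) = - 3 \left(3 + T\right) = -9 - 3 T$)
$\left(\left(t{\left(1 \left(-2\right) \right)} + X{\left(1 \right)}\right) + 58\right) 1628 = \left(\left(\left(-9 - 3 \cdot 1 \left(-2\right)\right) + \left(-1 + \frac{1}{3} \cdot 1\right)\right) + 58\right) 1628 = \left(\left(\left(-9 - -6\right) + \left(-1 + \frac{1}{3}\right)\right) + 58\right) 1628 = \left(\left(\left(-9 + 6\right) - \frac{2}{3}\right) + 58\right) 1628 = \left(\left(-3 - \frac{2}{3}\right) + 58\right) 1628 = \left(- \frac{11}{3} + 58\right) 1628 = \frac{163}{3} \cdot 1628 = \frac{265364}{3}$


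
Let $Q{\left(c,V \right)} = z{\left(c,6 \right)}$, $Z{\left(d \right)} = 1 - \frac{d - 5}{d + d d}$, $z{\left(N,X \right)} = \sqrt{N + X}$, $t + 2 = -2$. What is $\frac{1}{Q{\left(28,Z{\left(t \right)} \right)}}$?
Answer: $\frac{\sqrt{34}}{34} \approx 0.1715$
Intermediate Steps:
$t = -4$ ($t = -2 - 2 = -4$)
$Z{\left(d \right)} = 1 - \frac{-5 + d}{d + d^{2}}$
$Q{\left(c,V \right)} = \sqrt{6 + c}$ ($Q{\left(c,V \right)} = \sqrt{c + 6} = \sqrt{6 + c}$)
$\frac{1}{Q{\left(28,Z{\left(t \right)} \right)}} = \frac{1}{\sqrt{6 + 28}} = \frac{1}{\sqrt{34}} = \frac{\sqrt{34}}{34}$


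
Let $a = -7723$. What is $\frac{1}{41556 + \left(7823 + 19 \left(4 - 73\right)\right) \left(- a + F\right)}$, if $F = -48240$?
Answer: $- \frac{1}{263805148} \approx -3.7907 \cdot 10^{-9}$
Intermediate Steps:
$\frac{1}{41556 + \left(7823 + 19 \left(4 - 73\right)\right) \left(- a + F\right)} = \frac{1}{41556 + \left(7823 + 19 \left(4 - 73\right)\right) \left(\left(-1\right) \left(-7723\right) - 48240\right)} = \frac{1}{41556 + \left(7823 + 19 \left(-69\right)\right) \left(7723 - 48240\right)} = \frac{1}{41556 + \left(7823 - 1311\right) \left(-40517\right)} = \frac{1}{41556 + 6512 \left(-40517\right)} = \frac{1}{41556 - 263846704} = \frac{1}{-263805148} = - \frac{1}{263805148}$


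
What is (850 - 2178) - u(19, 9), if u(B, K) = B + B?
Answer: -1366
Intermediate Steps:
u(B, K) = 2*B
(850 - 2178) - u(19, 9) = (850 - 2178) - 2*19 = -1328 - 1*38 = -1328 - 38 = -1366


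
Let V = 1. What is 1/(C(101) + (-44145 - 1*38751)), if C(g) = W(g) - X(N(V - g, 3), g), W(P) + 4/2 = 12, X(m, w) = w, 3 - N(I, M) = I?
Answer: -1/82987 ≈ -1.2050e-5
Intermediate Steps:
N(I, M) = 3 - I
W(P) = 10 (W(P) = -2 + 12 = 10)
C(g) = 10 - g
1/(C(101) + (-44145 - 1*38751)) = 1/((10 - 1*101) + (-44145 - 1*38751)) = 1/((10 - 101) + (-44145 - 38751)) = 1/(-91 - 82896) = 1/(-82987) = -1/82987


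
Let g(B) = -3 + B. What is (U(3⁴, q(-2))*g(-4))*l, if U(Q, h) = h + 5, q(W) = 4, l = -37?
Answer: 2331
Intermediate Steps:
U(Q, h) = 5 + h
(U(3⁴, q(-2))*g(-4))*l = ((5 + 4)*(-3 - 4))*(-37) = (9*(-7))*(-37) = -63*(-37) = 2331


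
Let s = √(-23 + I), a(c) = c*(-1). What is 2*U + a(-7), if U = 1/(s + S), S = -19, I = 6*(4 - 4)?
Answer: 1325/192 - I*√23/192 ≈ 6.901 - 0.024978*I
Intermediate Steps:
I = 0 (I = 6*0 = 0)
a(c) = -c
s = I*√23 (s = √(-23 + 0) = √(-23) = I*√23 ≈ 4.7958*I)
U = 1/(-19 + I*√23) (U = 1/(I*√23 - 19) = 1/(-19 + I*√23) ≈ -0.049479 - 0.012489*I)
2*U + a(-7) = 2*(-19/384 - I*√23/384) - 1*(-7) = (-19/192 - I*√23/192) + 7 = 1325/192 - I*√23/192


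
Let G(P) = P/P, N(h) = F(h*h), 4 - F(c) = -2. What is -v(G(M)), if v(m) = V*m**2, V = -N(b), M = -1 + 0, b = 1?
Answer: 6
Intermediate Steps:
M = -1
F(c) = 6 (F(c) = 4 - 1*(-2) = 4 + 2 = 6)
N(h) = 6
G(P) = 1
V = -6 (V = -1*6 = -6)
v(m) = -6*m**2
-v(G(M)) = -(-6)*1**2 = -(-6) = -1*(-6) = 6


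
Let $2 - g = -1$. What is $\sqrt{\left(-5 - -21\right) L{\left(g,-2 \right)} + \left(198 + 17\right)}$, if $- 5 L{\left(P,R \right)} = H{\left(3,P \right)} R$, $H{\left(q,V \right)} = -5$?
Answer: $\sqrt{183} \approx 13.528$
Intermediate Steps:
$g = 3$ ($g = 2 - -1 = 2 + 1 = 3$)
$L{\left(P,R \right)} = R$ ($L{\left(P,R \right)} = - \frac{\left(-5\right) R}{5} = R$)
$\sqrt{\left(-5 - -21\right) L{\left(g,-2 \right)} + \left(198 + 17\right)} = \sqrt{\left(-5 - -21\right) \left(-2\right) + \left(198 + 17\right)} = \sqrt{\left(-5 + 21\right) \left(-2\right) + 215} = \sqrt{16 \left(-2\right) + 215} = \sqrt{-32 + 215} = \sqrt{183}$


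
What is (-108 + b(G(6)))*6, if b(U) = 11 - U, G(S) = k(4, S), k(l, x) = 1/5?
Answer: -2916/5 ≈ -583.20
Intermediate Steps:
k(l, x) = ⅕
G(S) = ⅕
(-108 + b(G(6)))*6 = (-108 + (11 - 1*⅕))*6 = (-108 + (11 - ⅕))*6 = (-108 + 54/5)*6 = -486/5*6 = -2916/5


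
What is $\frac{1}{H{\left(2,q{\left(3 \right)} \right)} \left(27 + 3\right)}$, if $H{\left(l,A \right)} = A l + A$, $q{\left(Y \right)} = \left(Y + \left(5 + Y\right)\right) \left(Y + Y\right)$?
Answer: $\frac{1}{5940} \approx 0.00016835$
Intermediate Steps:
$q{\left(Y \right)} = 2 Y \left(5 + 2 Y\right)$ ($q{\left(Y \right)} = \left(5 + 2 Y\right) 2 Y = 2 Y \left(5 + 2 Y\right)$)
$H{\left(l,A \right)} = A + A l$
$\frac{1}{H{\left(2,q{\left(3 \right)} \right)} \left(27 + 3\right)} = \frac{1}{2 \cdot 3 \left(5 + 2 \cdot 3\right) \left(1 + 2\right) \left(27 + 3\right)} = \frac{1}{2 \cdot 3 \left(5 + 6\right) 3 \cdot 30} = \frac{1}{2 \cdot 3 \cdot 11 \cdot 3 \cdot 30} = \frac{1}{66 \cdot 3 \cdot 30} = \frac{1}{198 \cdot 30} = \frac{1}{5940}$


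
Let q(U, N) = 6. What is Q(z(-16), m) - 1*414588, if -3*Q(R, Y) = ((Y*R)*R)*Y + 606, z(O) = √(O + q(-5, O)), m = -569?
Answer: 1993240/3 ≈ 6.6441e+5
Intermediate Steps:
z(O) = √(6 + O) (z(O) = √(O + 6) = √(6 + O))
Q(R, Y) = -202 - R²*Y²/3 (Q(R, Y) = -(((Y*R)*R)*Y + 606)/3 = -(((R*Y)*R)*Y + 606)/3 = -((Y*R²)*Y + 606)/3 = -(R²*Y² + 606)/3 = -(606 + R²*Y²)/3 = -202 - R²*Y²/3)
Q(z(-16), m) - 1*414588 = (-202 - ⅓*(√(6 - 16))²*(-569)²) - 1*414588 = (-202 - ⅓*(√(-10))²*323761) - 414588 = (-202 - ⅓*(I*√10)²*323761) - 414588 = (-202 - ⅓*(-10)*323761) - 414588 = (-202 + 3237610/3) - 414588 = 3237004/3 - 414588 = 1993240/3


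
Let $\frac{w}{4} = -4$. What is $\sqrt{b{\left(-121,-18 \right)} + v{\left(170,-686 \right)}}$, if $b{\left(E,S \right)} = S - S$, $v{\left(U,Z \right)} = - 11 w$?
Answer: $4 \sqrt{11} \approx 13.266$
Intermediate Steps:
$w = -16$ ($w = 4 \left(-4\right) = -16$)
$v{\left(U,Z \right)} = 176$ ($v{\left(U,Z \right)} = \left(-11\right) \left(-16\right) = 176$)
$b{\left(E,S \right)} = 0$
$\sqrt{b{\left(-121,-18 \right)} + v{\left(170,-686 \right)}} = \sqrt{0 + 176} = \sqrt{176} = 4 \sqrt{11}$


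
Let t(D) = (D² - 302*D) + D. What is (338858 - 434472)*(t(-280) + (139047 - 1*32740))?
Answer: -25718923018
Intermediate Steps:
t(D) = D² - 301*D
(338858 - 434472)*(t(-280) + (139047 - 1*32740)) = (338858 - 434472)*(-280*(-301 - 280) + (139047 - 1*32740)) = -95614*(-280*(-581) + (139047 - 32740)) = -95614*(162680 + 106307) = -95614*268987 = -25718923018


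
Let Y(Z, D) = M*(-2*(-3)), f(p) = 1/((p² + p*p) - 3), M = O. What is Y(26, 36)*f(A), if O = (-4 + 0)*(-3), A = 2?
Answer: 72/5 ≈ 14.400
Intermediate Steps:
O = 12 (O = -4*(-3) = 12)
M = 12
f(p) = 1/(-3 + 2*p²) (f(p) = 1/((p² + p²) - 3) = 1/(2*p² - 3) = 1/(-3 + 2*p²))
Y(Z, D) = 72 (Y(Z, D) = 12*(-2*(-3)) = 12*6 = 72)
Y(26, 36)*f(A) = 72/(-3 + 2*2²) = 72/(-3 + 2*4) = 72/(-3 + 8) = 72/5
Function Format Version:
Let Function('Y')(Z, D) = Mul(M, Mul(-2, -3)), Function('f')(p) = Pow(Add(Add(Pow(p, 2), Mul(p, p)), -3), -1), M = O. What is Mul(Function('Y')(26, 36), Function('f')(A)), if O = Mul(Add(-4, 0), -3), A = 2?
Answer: Rational(72, 5) ≈ 14.400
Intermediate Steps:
O = 12 (O = Mul(-4, -3) = 12)
M = 12
Function('f')(p) = Pow(Add(-3, Mul(2, Pow(p, 2))), -1) (Function('f')(p) = Pow(Add(Add(Pow(p, 2), Pow(p, 2)), -3), -1) = Pow(Add(Mul(2, Pow(p, 2)), -3), -1) = Pow(Add(-3, Mul(2, Pow(p, 2))), -1))
Function('Y')(Z, D) = 72 (Function('Y')(Z, D) = Mul(12, Mul(-2, -3)) = Mul(12, 6) = 72)
Mul(Function('Y')(26, 36), Function('f')(A)) = Mul(72, Pow(Add(-3, Mul(2, Pow(2, 2))), -1)) = Mul(72, Pow(Add(-3, Mul(2, 4)), -1)) = Mul(72, Pow(Add(-3, 8), -1)) = Mul(72, Pow(5, -1)) = Mul(72, Rational(1, 5)) = Rational(72, 5)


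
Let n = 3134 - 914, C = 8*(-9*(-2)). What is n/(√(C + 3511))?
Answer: 444*√3655/731 ≈ 36.721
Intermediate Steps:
C = 144 (C = 8*18 = 144)
n = 2220
n/(√(C + 3511)) = 2220/(√(144 + 3511)) = 2220/(√3655) = 2220*(√3655/3655) = 444*√3655/731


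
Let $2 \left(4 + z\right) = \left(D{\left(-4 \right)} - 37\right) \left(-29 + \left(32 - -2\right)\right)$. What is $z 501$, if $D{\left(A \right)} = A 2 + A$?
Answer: $- \frac{126753}{2} \approx -63377.0$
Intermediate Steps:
$D{\left(A \right)} = 3 A$ ($D{\left(A \right)} = 2 A + A = 3 A$)
$z = - \frac{253}{2}$ ($z = -4 + \frac{\left(3 \left(-4\right) - 37\right) \left(-29 + \left(32 - -2\right)\right)}{2} = -4 + \frac{\left(-12 - 37\right) \left(-29 + \left(32 + 2\right)\right)}{2} = -4 + \frac{\left(-49\right) \left(-29 + 34\right)}{2} = -4 + \frac{\left(-49\right) 5}{2} = -4 + \frac{1}{2} \left(-245\right) = -4 - \frac{245}{2} = - \frac{253}{2} \approx -126.5$)
$z 501 = \left(- \frac{253}{2}\right) 501 = - \frac{126753}{2}$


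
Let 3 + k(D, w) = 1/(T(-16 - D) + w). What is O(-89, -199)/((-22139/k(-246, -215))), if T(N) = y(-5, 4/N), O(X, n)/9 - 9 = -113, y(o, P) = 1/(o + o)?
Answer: -51704/407017 ≈ -0.12703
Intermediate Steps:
y(o, P) = 1/(2*o)
O(X, n) = -936 (O(X, n) = 81 + 9*(-113) = 81 - 1017 = -936)
T(N) = -⅒ (T(N) = (½)/(-5) = (½)*(-⅕) = -⅒)
k(D, w) = -3 + 1/(-⅒ + w)
O(-89, -199)/((-22139/k(-246, -215))) = -936*(-(13 - 30*(-215))/(22139*(-1 + 10*(-215)))) = -936*(-(13 + 6450)/(22139*(-1 - 2150))) = -936/((-22139/(6463/(-2151)))) = -936/((-22139/((-1/2151*6463)))) = -936/((-22139/(-6463/2151))) = -936/((-22139*(-2151/6463))) = -936/47620989/6463 = -936*6463/47620989 = -51704/407017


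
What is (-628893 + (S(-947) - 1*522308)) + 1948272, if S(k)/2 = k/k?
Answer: 797073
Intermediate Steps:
S(k) = 2 (S(k) = 2*(k/k) = 2*1 = 2)
(-628893 + (S(-947) - 1*522308)) + 1948272 = (-628893 + (2 - 1*522308)) + 1948272 = (-628893 + (2 - 522308)) + 1948272 = (-628893 - 522306) + 1948272 = -1151199 + 1948272 = 797073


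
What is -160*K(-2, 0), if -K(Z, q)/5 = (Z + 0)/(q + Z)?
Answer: 800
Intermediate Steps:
K(Z, q) = -5*Z/(Z + q) (K(Z, q) = -5*(Z + 0)/(q + Z) = -5*Z/(Z + q))
-160*K(-2, 0) = -(-800)*(-2)/(-2 + 0) = -(-800)*(-2)/(-2) = -(-800)*(-2)*(-1)/2 = -160*(-5) = 800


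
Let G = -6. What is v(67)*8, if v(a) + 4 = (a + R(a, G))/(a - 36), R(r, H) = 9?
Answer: -384/31 ≈ -12.387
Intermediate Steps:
v(a) = -4 + (9 + a)/(-36 + a) (v(a) = -4 + (a + 9)/(a - 36) = -4 + (9 + a)/(-36 + a))
v(67)*8 = (3*(51 - 1*67)/(-36 + 67))*8 = (3*(51 - 67)/31)*8 = (3*(1/31)*(-16))*8 = -48/31*8 = -384/31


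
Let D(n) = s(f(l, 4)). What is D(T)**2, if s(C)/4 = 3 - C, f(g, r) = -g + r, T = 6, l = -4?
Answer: 400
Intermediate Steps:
f(g, r) = r - g
s(C) = 12 - 4*C (s(C) = 4*(3 - C) = 12 - 4*C)
D(n) = -20 (D(n) = 12 - 4*(4 - 1*(-4)) = 12 - 4*(4 + 4) = 12 - 4*8 = 12 - 32 = -20)
D(T)**2 = (-20)**2 = 400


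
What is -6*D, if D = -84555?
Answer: 507330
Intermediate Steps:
-6*D = -6*(-84555) = 507330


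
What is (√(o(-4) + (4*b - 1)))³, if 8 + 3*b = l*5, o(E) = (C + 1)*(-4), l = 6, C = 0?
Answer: 73*√219/9 ≈ 120.03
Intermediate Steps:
o(E) = -4 (o(E) = (0 + 1)*(-4) = 1*(-4) = -4)
b = 22/3 (b = -8/3 + (6*5)/3 = -8/3 + (⅓)*30 = -8/3 + 10 = 22/3 ≈ 7.3333)
(√(o(-4) + (4*b - 1)))³ = (√(-4 + (4*(22/3) - 1)))³ = (√(-4 + (88/3 - 1)))³ = (√(-4 + 85/3))³ = (√(73/3))³ = (√219/3)³ = 73*√219/9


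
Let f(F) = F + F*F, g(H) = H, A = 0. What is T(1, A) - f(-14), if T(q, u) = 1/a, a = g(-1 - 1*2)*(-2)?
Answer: -1091/6 ≈ -181.83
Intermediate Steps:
a = 6 (a = (-1 - 1*2)*(-2) = (-1 - 2)*(-2) = -3*(-2) = 6)
f(F) = F + F**2
T(q, u) = 1/6
T(1, A) - f(-14) = 1/6 - (-14)*(1 - 14) = 1/6 - (-14)*(-13) = 1/6 - 1*182 = 1/6 - 182 = -1091/6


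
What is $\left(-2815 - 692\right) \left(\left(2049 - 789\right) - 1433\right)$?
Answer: $606711$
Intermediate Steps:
$\left(-2815 - 692\right) \left(\left(2049 - 789\right) - 1433\right) = - 3507 \left(\left(2049 - 789\right) + \left(-2504 + 1071\right)\right) = - 3507 \left(1260 - 1433\right) = \left(-3507\right) \left(-173\right) = 606711$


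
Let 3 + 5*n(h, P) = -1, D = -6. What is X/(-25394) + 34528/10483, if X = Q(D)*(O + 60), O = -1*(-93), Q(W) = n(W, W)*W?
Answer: 2172763292/665513255 ≈ 3.2648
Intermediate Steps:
n(h, P) = -⅘ (n(h, P) = -⅗ + (⅕)*(-1) = -⅗ - ⅕ = -⅘)
Q(W) = -4*W/5
O = 93
X = 3672/5 (X = (-⅘*(-6))*(93 + 60) = (24/5)*153 = 3672/5 ≈ 734.40)
X/(-25394) + 34528/10483 = (3672/5)/(-25394) + 34528/10483 = (3672/5)*(-1/25394) + 34528*(1/10483) = -1836/63485 + 34528/10483 = 2172763292/665513255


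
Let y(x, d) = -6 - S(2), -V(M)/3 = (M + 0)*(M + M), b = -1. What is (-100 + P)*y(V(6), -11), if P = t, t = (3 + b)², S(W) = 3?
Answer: 864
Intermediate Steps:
t = 4 (t = (3 - 1)² = 2² = 4)
P = 4
V(M) = -6*M² (V(M) = -3*(M + 0)*(M + M) = -3*M*2*M = -6*M²)
y(x, d) = -9 (y(x, d) = -6 - 1*3 = -6 - 3 = -9)
(-100 + P)*y(V(6), -11) = (-100 + 4)*(-9) = -96*(-9) = 864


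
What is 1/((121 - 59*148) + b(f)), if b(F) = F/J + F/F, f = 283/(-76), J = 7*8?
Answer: -4256/36644443 ≈ -0.00011614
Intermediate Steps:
J = 56
f = -283/76 (f = 283*(-1/76) = -283/76 ≈ -3.7237)
b(F) = 1 + F/56 (b(F) = F/56 + F/F = F*(1/56) + 1 = F/56 + 1 = 1 + F/56)
1/((121 - 59*148) + b(f)) = 1/((121 - 59*148) + (1 + (1/56)*(-283/76))) = 1/((121 - 8732) + (1 - 283/4256)) = 1/(-8611 + 3973/4256) = 1/(-36644443/4256) = -4256/36644443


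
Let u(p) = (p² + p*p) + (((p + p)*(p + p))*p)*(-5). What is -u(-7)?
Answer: -6958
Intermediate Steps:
u(p) = -20*p³ + 2*p² (u(p) = (p² + p²) + (((2*p)*(2*p))*p)*(-5) = 2*p² + ((4*p²)*p)*(-5) = 2*p² + (4*p³)*(-5) = 2*p² - 20*p³ = -20*p³ + 2*p²)
-u(-7) = -(-7)²*(2 - 20*(-7)) = -49*(2 + 140) = -49*142 = -1*6958 = -6958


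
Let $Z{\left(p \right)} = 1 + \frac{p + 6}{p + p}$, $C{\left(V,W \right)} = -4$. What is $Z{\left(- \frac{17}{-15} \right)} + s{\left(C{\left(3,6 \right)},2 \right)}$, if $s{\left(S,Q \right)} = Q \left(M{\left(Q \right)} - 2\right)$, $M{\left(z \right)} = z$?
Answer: $\frac{141}{34} \approx 4.1471$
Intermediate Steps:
$s{\left(S,Q \right)} = Q \left(-2 + Q\right)$ ($s{\left(S,Q \right)} = Q \left(Q - 2\right) = Q \left(-2 + Q\right)$)
$Z{\left(p \right)} = 1 + \frac{6 + p}{2 p}$
$Z{\left(- \frac{17}{-15} \right)} + s{\left(C{\left(3,6 \right)},2 \right)} = \left(\frac{3}{2} + \frac{3}{\left(-17\right) \frac{1}{-15}}\right) + 2 \left(-2 + 2\right) = \left(\frac{3}{2} + \frac{3}{\left(-17\right) \left(- \frac{1}{15}\right)}\right) + 2 \cdot 0 = \left(\frac{3}{2} + \frac{3}{\frac{17}{15}}\right) + 0 = \left(\frac{3}{2} + 3 \cdot \frac{15}{17}\right) + 0 = \left(\frac{3}{2} + \frac{45}{17}\right) + 0 = \frac{141}{34} + 0 = \frac{141}{34}$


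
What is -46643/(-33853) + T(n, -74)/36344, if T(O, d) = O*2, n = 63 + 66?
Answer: 851963633/615176716 ≈ 1.3849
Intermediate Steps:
n = 129
T(O, d) = 2*O
-46643/(-33853) + T(n, -74)/36344 = -46643/(-33853) + (2*129)/36344 = -46643*(-1/33853) + 258*(1/36344) = 46643/33853 + 129/18172 = 851963633/615176716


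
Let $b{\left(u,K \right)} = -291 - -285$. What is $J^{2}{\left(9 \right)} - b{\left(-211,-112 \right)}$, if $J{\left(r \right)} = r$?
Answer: $87$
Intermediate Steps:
$b{\left(u,K \right)} = -6$ ($b{\left(u,K \right)} = -291 + 285 = -6$)
$J^{2}{\left(9 \right)} - b{\left(-211,-112 \right)} = 9^{2} - -6 = 81 + 6 = 87$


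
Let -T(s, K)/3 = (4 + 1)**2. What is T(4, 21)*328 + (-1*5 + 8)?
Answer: -24597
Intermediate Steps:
T(s, K) = -75 (T(s, K) = -3*(4 + 1)**2 = -3*5**2 = -3*25 = -75)
T(4, 21)*328 + (-1*5 + 8) = -75*328 + (-1*5 + 8) = -24600 + (-5 + 8) = -24600 + 3 = -24597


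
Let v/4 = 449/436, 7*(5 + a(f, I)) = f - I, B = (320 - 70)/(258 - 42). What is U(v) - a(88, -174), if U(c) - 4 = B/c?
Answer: -9554533/339444 ≈ -28.148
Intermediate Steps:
B = 125/108 (B = 250/216 = 250*(1/216) = 125/108 ≈ 1.1574)
a(f, I) = -5 - I/7 + f/7 (a(f, I) = -5 + (f - I)/7 = -5 + (-I/7 + f/7) = -5 - I/7 + f/7)
v = 449/109 (v = 4*(449/436) = 449/109 ≈ 4.1193)
U(c) = 4 + 125/(108*c)
U(v) - a(88, -174) = (4 + 125/(108*(449/109))) - (-5 - ⅐*(-174) + (⅐)*88) = (4 + (125/108)*(109/449)) - (-5 + 174/7 + 88/7) = (4 + 13625/48492) - 1*227/7 = 207593/48492 - 227/7 = -9554533/339444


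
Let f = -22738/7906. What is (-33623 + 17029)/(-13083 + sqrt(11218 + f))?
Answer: 143032256801/112761745472 + 8297*sqrt(175249870905)/338285236416 ≈ 1.2787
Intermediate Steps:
f = -11369/3953 (f = -22738*1/7906 = -11369/3953 ≈ -2.8760)
(-33623 + 17029)/(-13083 + sqrt(11218 + f)) = (-33623 + 17029)/(-13083 + sqrt(11218 - 11369/3953)) = -16594/(-13083 + sqrt(44333385/3953)) = -16594/(-13083 + sqrt(175249870905)/3953)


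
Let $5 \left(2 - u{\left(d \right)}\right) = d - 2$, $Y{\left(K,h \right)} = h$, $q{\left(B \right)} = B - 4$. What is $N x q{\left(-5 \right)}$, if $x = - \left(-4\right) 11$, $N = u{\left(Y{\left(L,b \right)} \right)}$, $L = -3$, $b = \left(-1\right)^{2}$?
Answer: $- \frac{4356}{5} \approx -871.2$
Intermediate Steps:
$b = 1$
$q{\left(B \right)} = -4 + B$
$u{\left(d \right)} = \frac{12}{5} - \frac{d}{5}$ ($u{\left(d \right)} = 2 - \frac{d - 2}{5} = 2 - \frac{-2 + d}{5} = 2 - \left(- \frac{2}{5} + \frac{d}{5}\right) = \frac{12}{5} - \frac{d}{5}$)
$N = \frac{11}{5}$ ($N = \frac{12}{5} - \frac{1}{5} = \frac{11}{5} \approx 2.2$)
$x = 44$ ($x = \left(-1\right) \left(-44\right) = 44$)
$N x q{\left(-5 \right)} = \frac{11}{5} \cdot 44 \left(-4 - 5\right) = \frac{484}{5} \left(-9\right) = - \frac{4356}{5}$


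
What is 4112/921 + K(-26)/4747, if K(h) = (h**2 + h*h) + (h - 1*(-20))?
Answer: 20759330/4371987 ≈ 4.7483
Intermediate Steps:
K(h) = 20 + h + 2*h**2 (K(h) = (h**2 + h**2) + (h + 20) = 2*h**2 + (20 + h) = 20 + h + 2*h**2)
4112/921 + K(-26)/4747 = 4112/921 + (20 - 26 + 2*(-26)**2)/4747 = 4112*(1/921) + (20 - 26 + 2*676)*(1/4747) = 4112/921 + (20 - 26 + 1352)*(1/4747) = 4112/921 + 1346*(1/4747) = 4112/921 + 1346/4747 = 20759330/4371987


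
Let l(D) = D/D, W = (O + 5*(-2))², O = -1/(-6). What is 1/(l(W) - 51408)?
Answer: -1/51407 ≈ -1.9453e-5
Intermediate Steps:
O = ⅙ (O = -1*(-⅙) = ⅙ ≈ 0.16667)
W = 3481/36 (W = (⅙ + 5*(-2))² = (⅙ - 10)² = (-59/6)² = 3481/36 ≈ 96.694)
l(D) = 1
1/(l(W) - 51408) = 1/(1 - 51408) = 1/(-51407) = -1/51407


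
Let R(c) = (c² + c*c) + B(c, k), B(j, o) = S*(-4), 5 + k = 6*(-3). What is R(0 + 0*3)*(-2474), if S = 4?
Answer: 39584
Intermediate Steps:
k = -23 (k = -5 + 6*(-3) = -5 - 18 = -23)
B(j, o) = -16 (B(j, o) = 4*(-4) = -16)
R(c) = -16 + 2*c² (R(c) = (c² + c*c) - 16 = (c² + c²) - 16 = 2*c² - 16 = -16 + 2*c²)
R(0 + 0*3)*(-2474) = (-16 + 2*(0 + 0*3)²)*(-2474) = (-16 + 2*(0 + 0)²)*(-2474) = (-16 + 2*0²)*(-2474) = (-16 + 2*0)*(-2474) = (-16 + 0)*(-2474) = -16*(-2474) = 39584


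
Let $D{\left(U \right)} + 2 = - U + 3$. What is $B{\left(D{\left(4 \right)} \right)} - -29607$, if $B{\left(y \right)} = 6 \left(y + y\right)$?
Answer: $29571$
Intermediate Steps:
$D{\left(U \right)} = 1 - U$ ($D{\left(U \right)} = -2 - \left(-3 + U\right) = 1 - U$)
$B{\left(y \right)} = 12 y$ ($B{\left(y \right)} = 6 \cdot 2 y = 12 y$)
$B{\left(D{\left(4 \right)} \right)} - -29607 = 12 \left(1 - 4\right) - -29607 = 12 \left(1 - 4\right) + 29607 = 12 \left(-3\right) + 29607 = -36 + 29607 = 29571$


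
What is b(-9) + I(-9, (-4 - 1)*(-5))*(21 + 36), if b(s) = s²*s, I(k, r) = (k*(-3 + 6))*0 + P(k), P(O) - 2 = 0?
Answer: -615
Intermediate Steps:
P(O) = 2 (P(O) = 2 + 0 = 2)
I(k, r) = 2 (I(k, r) = (k*(-3 + 6))*0 + 2 = (k*3)*0 + 2 = (3*k)*0 + 2 = 0 + 2 = 2)
b(s) = s³
b(-9) + I(-9, (-4 - 1)*(-5))*(21 + 36) = (-9)³ + 2*(21 + 36) = -729 + 2*57 = -729 + 114 = -615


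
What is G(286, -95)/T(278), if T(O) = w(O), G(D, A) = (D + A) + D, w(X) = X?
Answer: 477/278 ≈ 1.7158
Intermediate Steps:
G(D, A) = A + 2*D (G(D, A) = (A + D) + D = A + 2*D)
T(O) = O
G(286, -95)/T(278) = (-95 + 2*286)/278 = (-95 + 572)*(1/278) = 477*(1/278) = 477/278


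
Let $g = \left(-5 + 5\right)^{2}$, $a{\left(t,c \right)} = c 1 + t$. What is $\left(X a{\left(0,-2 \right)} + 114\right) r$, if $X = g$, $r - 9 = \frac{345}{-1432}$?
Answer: $\frac{714951}{716} \approx 998.54$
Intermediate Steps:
$a{\left(t,c \right)} = c + t$
$r = \frac{12543}{1432}$ ($r = 9 + \frac{345}{-1432} = 9 + 345 \left(- \frac{1}{1432}\right) = 9 - \frac{345}{1432} = \frac{12543}{1432} \approx 8.7591$)
$g = 0$ ($g = 0^{2} = 0$)
$X = 0$
$\left(X a{\left(0,-2 \right)} + 114\right) r = \left(0 \left(-2 + 0\right) + 114\right) \frac{12543}{1432} = \left(0 \left(-2\right) + 114\right) \frac{12543}{1432} = \left(0 + 114\right) \frac{12543}{1432} = 114 \cdot \frac{12543}{1432} = \frac{714951}{716}$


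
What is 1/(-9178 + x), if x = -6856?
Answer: -1/16034 ≈ -6.2367e-5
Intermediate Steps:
1/(-9178 + x) = 1/(-9178 - 6856) = 1/(-16034) = -1/16034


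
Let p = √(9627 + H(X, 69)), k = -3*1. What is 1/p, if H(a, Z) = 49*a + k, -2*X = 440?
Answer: -I/34 ≈ -0.029412*I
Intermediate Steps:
k = -3
X = -220 (X = -½*440 = -220)
H(a, Z) = -3 + 49*a (H(a, Z) = 49*a - 3 = -3 + 49*a)
p = 34*I (p = √(9627 + (-3 + 49*(-220))) = √(9627 + (-3 - 10780)) = √(9627 - 10783) = √(-1156) = 34*I ≈ 34.0*I)
1/p = 1/(34*I) = -I/34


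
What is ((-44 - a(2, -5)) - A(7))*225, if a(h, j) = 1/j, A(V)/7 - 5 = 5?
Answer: -25605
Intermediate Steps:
A(V) = 70 (A(V) = 35 + 7*5 = 35 + 35 = 70)
((-44 - a(2, -5)) - A(7))*225 = ((-44 - 1/(-5)) - 1*70)*225 = ((-44 - 1*(-⅕)) - 70)*225 = ((-44 + ⅕) - 70)*225 = (-219/5 - 70)*225 = -569/5*225 = -25605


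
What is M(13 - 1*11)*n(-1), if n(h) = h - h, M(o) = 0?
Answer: 0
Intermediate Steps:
n(h) = 0
M(13 - 1*11)*n(-1) = 0*0 = 0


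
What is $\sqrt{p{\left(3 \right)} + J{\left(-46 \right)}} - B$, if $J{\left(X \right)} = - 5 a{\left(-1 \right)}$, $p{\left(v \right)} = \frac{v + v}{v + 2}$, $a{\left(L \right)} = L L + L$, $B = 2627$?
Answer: $-2627 + \frac{\sqrt{30}}{5} \approx -2625.9$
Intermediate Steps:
$a{\left(L \right)} = L + L^{2}$ ($a{\left(L \right)} = L^{2} + L = L + L^{2}$)
$p{\left(v \right)} = \frac{2 v}{2 + v}$
$J{\left(X \right)} = 0$ ($J{\left(X \right)} = - 5 \left(- (1 - 1)\right) = - 5 \left(\left(-1\right) 0\right) = \left(-5\right) 0 = 0$)
$\sqrt{p{\left(3 \right)} + J{\left(-46 \right)}} - B = \sqrt{2 \cdot 3 \frac{1}{2 + 3} + 0} - 2627 = \sqrt{2 \cdot 3 \cdot \frac{1}{5} + 0} - 2627 = \sqrt{\frac{6}{5} + 0} - 2627 = \sqrt{\frac{6}{5}} - 2627 = \frac{\sqrt{30}}{5} - 2627 = -2627 + \frac{\sqrt{30}}{5}$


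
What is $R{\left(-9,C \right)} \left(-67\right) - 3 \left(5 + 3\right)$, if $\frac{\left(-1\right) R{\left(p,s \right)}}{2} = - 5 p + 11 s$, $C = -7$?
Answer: $-4312$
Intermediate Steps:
$R{\left(p,s \right)} = - 22 s + 10 p$ ($R{\left(p,s \right)} = - 2 \left(- 5 p + 11 s\right) = - 22 s + 10 p$)
$R{\left(-9,C \right)} \left(-67\right) - 3 \left(5 + 3\right) = \left(\left(-22\right) \left(-7\right) + 10 \left(-9\right)\right) \left(-67\right) - 3 \left(5 + 3\right) = \left(154 - 90\right) \left(-67\right) - 24 = 64 \left(-67\right) - 24 = -4288 - 24 = -4312$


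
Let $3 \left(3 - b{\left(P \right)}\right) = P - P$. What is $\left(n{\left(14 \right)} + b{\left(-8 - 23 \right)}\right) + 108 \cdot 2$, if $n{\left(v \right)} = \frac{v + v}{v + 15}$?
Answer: $\frac{6379}{29} \approx 219.97$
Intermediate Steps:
$n{\left(v \right)} = \frac{2 v}{15 + v}$
$b{\left(P \right)} = 3$ ($b{\left(P \right)} = 3 - \frac{P - P}{3} = 3 - 0 = 3 + 0 = 3$)
$\left(n{\left(14 \right)} + b{\left(-8 - 23 \right)}\right) + 108 \cdot 2 = \left(2 \cdot 14 \frac{1}{15 + 14} + 3\right) + 108 \cdot 2 = \left(2 \cdot 14 \cdot \frac{1}{29} + 3\right) + 216 = \left(\frac{28}{29} + 3\right) + 216 = \frac{115}{29} + 216 = \frac{6379}{29}$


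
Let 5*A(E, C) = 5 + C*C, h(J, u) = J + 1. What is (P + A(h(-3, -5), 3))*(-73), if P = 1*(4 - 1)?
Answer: -2117/5 ≈ -423.40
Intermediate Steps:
h(J, u) = 1 + J
P = 3 (P = 1*3 = 3)
A(E, C) = 1 + C²/5 (A(E, C) = (5 + C*C)/5 = (5 + C²)/5 = 1 + C²/5)
(P + A(h(-3, -5), 3))*(-73) = (3 + (1 + (⅕)*3²))*(-73) = (3 + (1 + (⅕)*9))*(-73) = (3 + (1 + 9/5))*(-73) = (3 + 14/5)*(-73) = (29/5)*(-73) = -2117/5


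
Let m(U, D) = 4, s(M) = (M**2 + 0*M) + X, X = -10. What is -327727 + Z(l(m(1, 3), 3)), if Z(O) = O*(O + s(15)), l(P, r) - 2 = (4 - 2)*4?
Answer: -325477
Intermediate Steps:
s(M) = -10 + M**2 (s(M) = (M**2 + 0*M) - 10 = (M**2 + 0) - 10 = M**2 - 10 = -10 + M**2)
l(P, r) = 10 (l(P, r) = 2 + (4 - 2)*4 = 2 + 2*4 = 2 + 8 = 10)
Z(O) = O*(215 + O) (Z(O) = O*(O + (-10 + 15**2)) = O*(O + (-10 + 225)) = O*(O + 215) = O*(215 + O))
-327727 + Z(l(m(1, 3), 3)) = -327727 + 10*(215 + 10) = -327727 + 10*225 = -327727 + 2250 = -325477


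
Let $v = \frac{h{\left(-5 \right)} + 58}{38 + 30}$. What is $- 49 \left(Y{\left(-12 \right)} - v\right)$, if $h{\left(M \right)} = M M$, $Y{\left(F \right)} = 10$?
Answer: $- \frac{29253}{68} \approx -430.19$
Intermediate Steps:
$h{\left(M \right)} = M^{2}$
$v = \frac{83}{68}$ ($v = \frac{\left(-5\right)^{2} + 58}{38 + 30} = \frac{25 + 58}{68} = 83 \cdot \frac{1}{68} = \frac{83}{68} \approx 1.2206$)
$- 49 \left(Y{\left(-12 \right)} - v\right) = - 49 \left(10 - \frac{83}{68}\right) = \left(-49\right) \frac{597}{68} = - \frac{29253}{68}$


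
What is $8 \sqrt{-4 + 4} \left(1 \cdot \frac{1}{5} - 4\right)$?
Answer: $0$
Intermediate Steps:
$8 \sqrt{-4 + 4} \left(1 \cdot \frac{1}{5} - 4\right) = 8 \sqrt{0} \left(1 \cdot \frac{1}{5} - 4\right) = 8 \cdot 0 \left(\frac{1}{5} - 4\right) = 0 \left(- \frac{19}{5}\right) = 0$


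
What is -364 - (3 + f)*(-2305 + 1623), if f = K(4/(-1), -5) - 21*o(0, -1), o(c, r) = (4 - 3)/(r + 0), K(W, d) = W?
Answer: 13276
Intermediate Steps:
o(c, r) = 1/r
f = 17 (f = 4/(-1) - 21/(-1) = 4*(-1) - 21*(-1) = -4 + 21 = 17)
-364 - (3 + f)*(-2305 + 1623) = -364 - (3 + 17)*(-2305 + 1623) = -364 - 20*(-682) = -364 - 1*(-13640) = -364 + 13640 = 13276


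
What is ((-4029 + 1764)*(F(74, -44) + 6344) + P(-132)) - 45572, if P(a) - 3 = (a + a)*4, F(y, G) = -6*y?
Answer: -13410125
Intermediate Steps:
P(a) = 3 + 8*a (P(a) = 3 + (a + a)*4 = 3 + (2*a)*4 = 3 + 8*a)
((-4029 + 1764)*(F(74, -44) + 6344) + P(-132)) - 45572 = ((-4029 + 1764)*(-6*74 + 6344) + (3 + 8*(-132))) - 45572 = (-2265*(-444 + 6344) + (3 - 1056)) - 45572 = (-2265*5900 - 1053) - 45572 = (-13363500 - 1053) - 45572 = -13364553 - 45572 = -13410125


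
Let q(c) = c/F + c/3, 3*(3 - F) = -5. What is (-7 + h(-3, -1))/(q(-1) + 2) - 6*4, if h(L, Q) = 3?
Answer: -1632/61 ≈ -26.754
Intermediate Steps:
F = 14/3 (F = 3 - 1/3*(-5) = 3 + 5/3 = 14/3 ≈ 4.6667)
q(c) = 23*c/42 (q(c) = c/(14/3) + c/3 = c*(3/14) + c*(1/3) = 3*c/14 + c/3 = 23*c/42)
(-7 + h(-3, -1))/(q(-1) + 2) - 6*4 = (-7 + 3)/((23/42)*(-1) + 2) - 6*4 = -4/(-23/42 + 2) - 24 = -4/61/42 - 24 = -4*42/61 - 24 = -168/61 - 24 = -1632/61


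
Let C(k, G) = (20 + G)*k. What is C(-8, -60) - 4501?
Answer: -4181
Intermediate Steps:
C(k, G) = k*(20 + G)
C(-8, -60) - 4501 = -8*(20 - 60) - 4501 = -8*(-40) - 4501 = 320 - 4501 = -4181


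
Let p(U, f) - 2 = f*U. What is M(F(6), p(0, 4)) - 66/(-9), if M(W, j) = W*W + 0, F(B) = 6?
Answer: 130/3 ≈ 43.333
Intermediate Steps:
p(U, f) = 2 + U*f (p(U, f) = 2 + f*U = 2 + U*f)
M(W, j) = W² (M(W, j) = W² + 0 = W²)
M(F(6), p(0, 4)) - 66/(-9) = 6² - 66/(-9) = 36 - ⅑*(-66) = 36 + 22/3 = 130/3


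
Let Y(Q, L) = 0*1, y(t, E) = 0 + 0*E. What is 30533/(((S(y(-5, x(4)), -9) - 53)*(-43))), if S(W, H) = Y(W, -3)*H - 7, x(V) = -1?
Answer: 30533/2580 ≈ 11.835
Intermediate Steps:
y(t, E) = 0 (y(t, E) = 0 + 0 = 0)
Y(Q, L) = 0
S(W, H) = -7 (S(W, H) = 0*H - 7 = 0 - 7 = -7)
30533/(((S(y(-5, x(4)), -9) - 53)*(-43))) = 30533/(((-7 - 53)*(-43))) = 30533/((-60*(-43))) = 30533/2580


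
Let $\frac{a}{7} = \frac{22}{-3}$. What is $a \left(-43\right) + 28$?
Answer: $\frac{6706}{3} \approx 2235.3$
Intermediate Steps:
$a = - \frac{154}{3}$ ($a = 7 \frac{22}{-3} = 7 \cdot 22 \left(- \frac{1}{3}\right) = 7 \left(- \frac{22}{3}\right) = - \frac{154}{3} \approx -51.333$)
$a \left(-43\right) + 28 = \left(- \frac{154}{3}\right) \left(-43\right) + 28 = \frac{6622}{3} + 28 = \frac{6706}{3}$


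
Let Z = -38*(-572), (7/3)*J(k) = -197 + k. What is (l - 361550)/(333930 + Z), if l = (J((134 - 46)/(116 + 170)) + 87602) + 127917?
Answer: -6648246/16182803 ≈ -0.41082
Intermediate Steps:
J(k) = -591/7 + 3*k/7 (J(k) = 3*(-197 + k)/7 = -591/7 + 3*k/7)
Z = 21736
l = 19604558/91 (l = ((-591/7 + 3*((134 - 46)/(116 + 170))/7) + 87602) + 127917 = ((-591/7 + 3*(88/286)/7) + 87602) + 127917 = ((-591/7 + 3*(88*(1/286))/7) + 87602) + 127917 = ((-591/7 + (3/7)*(4/13)) + 87602) + 127917 = ((-591/7 + 12/91) + 87602) + 127917 = (-7671/91 + 87602) + 127917 = 7964111/91 + 127917 = 19604558/91 ≈ 2.1543e+5)
(l - 361550)/(333930 + Z) = (19604558/91 - 361550)/(333930 + 21736) = -13296492/91/355666 = -13296492/91*1/355666 = -6648246/16182803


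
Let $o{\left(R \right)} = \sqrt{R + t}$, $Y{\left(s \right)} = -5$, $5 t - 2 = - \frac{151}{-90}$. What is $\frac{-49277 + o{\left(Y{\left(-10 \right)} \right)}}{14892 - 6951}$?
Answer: $- \frac{49277}{7941} + \frac{i \sqrt{3838}}{238230} \approx -6.2054 + 0.00026005 i$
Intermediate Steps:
$t = \frac{331}{450}$ ($t = \frac{2}{5} + \frac{\left(-151\right) \frac{1}{-90}}{5} = \frac{2}{5} + \frac{\left(-151\right) \left(- \frac{1}{90}\right)}{5} = \frac{2}{5} + \frac{1}{5} \cdot \frac{151}{90} = \frac{2}{5} + \frac{151}{450} = \frac{331}{450} \approx 0.73556$)
$o{\left(R \right)} = \sqrt{\frac{331}{450} + R}$ ($o{\left(R \right)} = \sqrt{R + \frac{331}{450}} = \sqrt{\frac{331}{450} + R}$)
$\frac{-49277 + o{\left(Y{\left(-10 \right)} \right)}}{14892 - 6951} = \frac{-49277 + \frac{\sqrt{662 + 900 \left(-5\right)}}{30}}{14892 - 6951} = \frac{-49277 + \frac{\sqrt{662 - 4500}}{30}}{7941} = \left(-49277 + \frac{\sqrt{-3838}}{30}\right) \frac{1}{7941} = \left(-49277 + \frac{i \sqrt{3838}}{30}\right) \frac{1}{7941} = - \frac{49277}{7941} + \frac{i \sqrt{3838}}{238230}$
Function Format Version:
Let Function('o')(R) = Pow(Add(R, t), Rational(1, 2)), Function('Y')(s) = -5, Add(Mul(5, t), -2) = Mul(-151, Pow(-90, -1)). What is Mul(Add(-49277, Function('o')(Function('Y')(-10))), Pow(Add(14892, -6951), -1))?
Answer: Add(Rational(-49277, 7941), Mul(Rational(1, 238230), I, Pow(3838, Rational(1, 2)))) ≈ Add(-6.2054, Mul(0.00026005, I))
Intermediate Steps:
t = Rational(331, 450) (t = Add(Rational(2, 5), Mul(Rational(1, 5), Mul(-151, Pow(-90, -1)))) = Add(Rational(2, 5), Mul(Rational(1, 5), Mul(-151, Rational(-1, 90)))) = Add(Rational(2, 5), Mul(Rational(1, 5), Rational(151, 90))) = Add(Rational(2, 5), Rational(151, 450)) = Rational(331, 450) ≈ 0.73556)
Function('o')(R) = Pow(Add(Rational(331, 450), R), Rational(1, 2)) (Function('o')(R) = Pow(Add(R, Rational(331, 450)), Rational(1, 2)) = Pow(Add(Rational(331, 450), R), Rational(1, 2)))
Mul(Add(-49277, Function('o')(Function('Y')(-10))), Pow(Add(14892, -6951), -1)) = Mul(Add(-49277, Mul(Rational(1, 30), Pow(Add(662, Mul(900, -5)), Rational(1, 2)))), Pow(Add(14892, -6951), -1)) = Mul(Add(-49277, Mul(Rational(1, 30), Pow(Add(662, -4500), Rational(1, 2)))), Pow(7941, -1)) = Mul(Add(-49277, Mul(Rational(1, 30), Pow(-3838, Rational(1, 2)))), Rational(1, 7941)) = Mul(Add(-49277, Mul(Rational(1, 30), Mul(I, Pow(3838, Rational(1, 2))))), Rational(1, 7941)) = Mul(Add(-49277, Mul(Rational(1, 30), I, Pow(3838, Rational(1, 2)))), Rational(1, 7941)) = Add(Rational(-49277, 7941), Mul(Rational(1, 238230), I, Pow(3838, Rational(1, 2))))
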